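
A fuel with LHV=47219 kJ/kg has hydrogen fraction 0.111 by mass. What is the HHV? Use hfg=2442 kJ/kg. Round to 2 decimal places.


HHV = LHV + hfg * 9 * H
Water addition = 2442 * 9 * 0.111 = 2439.558 kJ/kg
HHV = 47219 + 2439.558 = 49658.56 kJ/kg


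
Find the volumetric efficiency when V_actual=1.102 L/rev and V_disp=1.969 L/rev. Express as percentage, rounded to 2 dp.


eta_v = (V_actual / V_disp) * 100
Ratio = 1.102 / 1.969 = 0.5597
eta_v = 0.5597 * 100 = 55.97%


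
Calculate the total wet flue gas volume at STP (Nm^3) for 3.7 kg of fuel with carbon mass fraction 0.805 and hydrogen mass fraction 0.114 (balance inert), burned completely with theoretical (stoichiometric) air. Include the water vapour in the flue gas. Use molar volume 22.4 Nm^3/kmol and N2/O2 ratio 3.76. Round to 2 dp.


Per kg fuel: CO2 = (C/12 kmol)*22.4 = (0.805/12)*22.4 = 1.50267 Nm^3
Per kg fuel: H2O = (H/2 kmol)*22.4 = (0.114/2)*22.4 = 1.27680 Nm^3
O2 needed per kg fuel = C/12 + H/4 = 0.805/12 + 0.114/4 = 0.09558333 kmol
Per kg fuel: N2 = O2*3.76*22.4 = 0.09558333*3.76*22.4 = 8.05041 Nm^3
Total per kg = 1.50267 + 1.27680 + 8.05041 = 10.82988 Nm^3
Total = 10.82988 * 3.7 = 40.07 Nm^3


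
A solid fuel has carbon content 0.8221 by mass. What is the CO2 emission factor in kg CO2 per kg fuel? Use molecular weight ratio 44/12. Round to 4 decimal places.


EF = C_frac * (M_CO2 / M_C)
EF = 0.8221 * (44/12)
EF = 0.8221 * 3.666667 = 3.0144 kg_CO2/kg_fuel


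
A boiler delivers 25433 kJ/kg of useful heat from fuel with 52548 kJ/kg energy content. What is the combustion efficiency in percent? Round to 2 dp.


Efficiency = (Q_useful / Q_fuel) * 100
Efficiency = (25433 / 52548) * 100
Efficiency = 0.4840 * 100 = 48.40%


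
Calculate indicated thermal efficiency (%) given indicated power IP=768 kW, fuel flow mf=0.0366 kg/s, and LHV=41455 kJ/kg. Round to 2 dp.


eta_ith = (IP / (mf * LHV)) * 100
Denominator = 0.0366 * 41455 = 1517.2530 kW
eta_ith = (768 / 1517.2530) * 100 = 50.62%


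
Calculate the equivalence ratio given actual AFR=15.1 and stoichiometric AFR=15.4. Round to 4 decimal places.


phi = AFR_stoich / AFR_actual
phi = 15.4 / 15.1 = 1.0199


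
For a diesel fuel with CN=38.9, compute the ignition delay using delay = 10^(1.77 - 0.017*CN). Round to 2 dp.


delay = 10^(1.77 - 0.017*CN)
Exponent = 1.77 - 0.017*38.9 = 1.1087
delay = 10^1.1087 = 12.84 ms


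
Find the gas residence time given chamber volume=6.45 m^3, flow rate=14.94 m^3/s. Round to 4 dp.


tau = V / Q_flow
tau = 6.45 / 14.94 = 0.4317 s


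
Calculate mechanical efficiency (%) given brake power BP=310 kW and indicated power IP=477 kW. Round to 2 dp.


eta_mech = (BP / IP) * 100
Ratio = 310 / 477 = 0.6499
eta_mech = 0.6499 * 100 = 64.99%


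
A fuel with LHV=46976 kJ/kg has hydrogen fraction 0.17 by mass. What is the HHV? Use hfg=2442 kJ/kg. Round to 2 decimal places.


HHV = LHV + hfg * 9 * H
Water addition = 2442 * 9 * 0.17 = 3736.260 kJ/kg
HHV = 46976 + 3736.260 = 50712.26 kJ/kg


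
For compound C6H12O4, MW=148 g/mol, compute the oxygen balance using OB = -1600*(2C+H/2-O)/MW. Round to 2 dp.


OB = -1600 * (2C + H/2 - O) / MW
Inner = 2*6 + 12/2 - 4 = 14.00
OB = -1600 * 14.00 / 148 = -151.35%


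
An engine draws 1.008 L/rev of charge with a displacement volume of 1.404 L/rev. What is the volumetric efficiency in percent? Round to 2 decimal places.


eta_v = (V_actual / V_disp) * 100
Ratio = 1.008 / 1.404 = 0.7179
eta_v = 0.7179 * 100 = 71.79%


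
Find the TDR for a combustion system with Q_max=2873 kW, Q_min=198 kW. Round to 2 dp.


TDR = Q_max / Q_min
TDR = 2873 / 198 = 14.51


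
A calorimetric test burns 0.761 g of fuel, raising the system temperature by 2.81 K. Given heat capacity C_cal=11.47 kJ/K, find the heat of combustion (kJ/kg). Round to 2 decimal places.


Hc = C_cal * delta_T / m_fuel
Q_released = 11.47 * 2.81 = 32.2307 kJ
m_fuel = 0.761 g = 0.761/1000 kg = 0.000761 kg
Hc = 32.2307 / 0.000761 = 42353.09 kJ/kg


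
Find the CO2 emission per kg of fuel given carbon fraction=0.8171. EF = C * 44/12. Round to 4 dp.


EF = C_frac * (M_CO2 / M_C)
EF = 0.8171 * (44/12)
EF = 0.8171 * 3.666667 = 2.9960 kg_CO2/kg_fuel


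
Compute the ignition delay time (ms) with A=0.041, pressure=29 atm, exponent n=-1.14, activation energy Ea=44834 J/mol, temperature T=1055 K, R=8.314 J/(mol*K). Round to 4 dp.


tau = A * P^n * exp(Ea/(R*T))
P^n = 29^(-1.14) = 0.02152119
Ea/(R*T) = 44834/(8.314*1055) = 5.111460
exp(Ea/(R*T)) = 165.912491
tau = 0.041 * 0.02152119 * 165.912491 = 0.1464 ms


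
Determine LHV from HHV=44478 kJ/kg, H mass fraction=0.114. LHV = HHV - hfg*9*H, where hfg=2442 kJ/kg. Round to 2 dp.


LHV = HHV - hfg * 9 * H
Water correction = 2442 * 9 * 0.114 = 2505.492 kJ/kg
LHV = 44478 - 2505.492 = 41972.51 kJ/kg


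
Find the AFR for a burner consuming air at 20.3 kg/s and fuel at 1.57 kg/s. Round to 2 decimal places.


AFR = m_air / m_fuel
AFR = 20.3 / 1.57 = 12.93


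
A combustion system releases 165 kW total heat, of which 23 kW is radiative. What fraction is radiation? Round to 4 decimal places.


f_rad = Q_rad / Q_total
f_rad = 23 / 165 = 0.1394


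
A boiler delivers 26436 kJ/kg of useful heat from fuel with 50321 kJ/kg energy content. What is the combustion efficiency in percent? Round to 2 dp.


Efficiency = (Q_useful / Q_fuel) * 100
Efficiency = (26436 / 50321) * 100
Efficiency = 0.5253 * 100 = 52.53%


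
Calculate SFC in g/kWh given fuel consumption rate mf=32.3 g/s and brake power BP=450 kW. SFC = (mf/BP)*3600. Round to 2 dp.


SFC = (mf / BP) * 3600
Rate = 32.3 / 450 = 0.071778 g/(s*kW)
SFC = 0.071778 * 3600 = 258.40 g/kWh


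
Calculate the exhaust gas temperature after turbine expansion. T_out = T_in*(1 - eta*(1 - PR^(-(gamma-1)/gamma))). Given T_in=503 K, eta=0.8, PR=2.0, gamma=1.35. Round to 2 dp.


T_out = T_in * (1 - eta * (1 - PR^(-(gamma-1)/gamma)))
Exponent = -(1.35-1)/1.35 = -0.25925926
PR^exp = 2.0^(-0.25925926) = 0.83551680
Factor = 1 - 0.8*(1 - 0.83551680) = 0.86841344
T_out = 503 * 0.86841344 = 436.81 K


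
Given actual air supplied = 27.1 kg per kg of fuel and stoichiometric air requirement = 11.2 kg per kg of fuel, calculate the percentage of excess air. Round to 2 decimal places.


Excess air = actual - stoichiometric = 27.1 - 11.2 = 15.90 kg/kg fuel
Excess air % = (excess / stoich) * 100 = (15.90 / 11.2) * 100 = 141.96%


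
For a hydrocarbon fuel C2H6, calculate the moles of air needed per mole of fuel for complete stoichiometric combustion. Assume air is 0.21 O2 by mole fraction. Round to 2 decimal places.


Balanced combustion: C2H6 + 3.5 O2 -> 2 CO2 + 3 H2O
O2 needed = C + H/4 = 2 + 6/4 = 3.50 moles
Air moles = O2 / 0.21 = 3.50 / 0.21 = 16.67 moles air


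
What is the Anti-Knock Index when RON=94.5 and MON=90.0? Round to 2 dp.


AKI = (RON + MON) / 2
AKI = (94.5 + 90.0) / 2
AKI = 184.5 / 2 = 92.25


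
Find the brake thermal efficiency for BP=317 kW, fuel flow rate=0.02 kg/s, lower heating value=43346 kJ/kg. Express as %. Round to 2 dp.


eta_BTE = (BP / (mf * LHV)) * 100
Denominator = 0.02 * 43346 = 866.9200 kW
eta_BTE = (317 / 866.9200) * 100 = 36.57%


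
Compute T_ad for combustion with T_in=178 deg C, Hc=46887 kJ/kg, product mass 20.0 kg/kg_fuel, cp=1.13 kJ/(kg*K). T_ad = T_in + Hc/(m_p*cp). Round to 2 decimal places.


T_ad = T_in + Hc / (m_p * cp)
Denominator = 20.0 * 1.13 = 22.6000
Temperature rise = 46887 / 22.6000 = 2074.65 K
T_ad = 178 + 2074.65 = 2252.65 deg C


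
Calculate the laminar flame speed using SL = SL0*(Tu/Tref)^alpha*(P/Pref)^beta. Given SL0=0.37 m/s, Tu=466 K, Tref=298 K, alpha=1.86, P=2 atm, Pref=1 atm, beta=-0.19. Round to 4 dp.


SL = SL0 * (Tu/Tref)^alpha * (P/Pref)^beta
T ratio = 466/298 = 1.56375839
(T ratio)^alpha = 1.56375839^1.86 = 2.296971
(P/Pref)^beta = 2^(-0.19) = 0.876606
SL = 0.37 * 2.296971 * 0.876606 = 0.7450 m/s


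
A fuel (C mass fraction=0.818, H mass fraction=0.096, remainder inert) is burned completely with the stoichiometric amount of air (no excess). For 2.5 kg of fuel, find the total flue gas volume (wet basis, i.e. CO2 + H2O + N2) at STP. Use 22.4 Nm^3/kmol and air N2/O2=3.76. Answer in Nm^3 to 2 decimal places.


Per kg fuel: CO2 = (C/12 kmol)*22.4 = (0.818/12)*22.4 = 1.52693 Nm^3
Per kg fuel: H2O = (H/2 kmol)*22.4 = (0.096/2)*22.4 = 1.07520 Nm^3
O2 needed per kg fuel = C/12 + H/4 = 0.818/12 + 0.096/4 = 0.09216667 kmol
Per kg fuel: N2 = O2*3.76*22.4 = 0.09216667*3.76*22.4 = 7.76265 Nm^3
Total per kg = 1.52693 + 1.07520 + 7.76265 = 10.36478 Nm^3
Total = 10.36478 * 2.5 = 25.91 Nm^3


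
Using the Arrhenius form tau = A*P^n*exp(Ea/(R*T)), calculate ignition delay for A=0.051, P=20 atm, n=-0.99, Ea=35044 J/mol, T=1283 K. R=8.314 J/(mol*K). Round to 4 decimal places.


tau = A * P^n * exp(Ea/(R*T))
P^n = 20^(-0.99) = 0.05152053
Ea/(R*T) = 35044/(8.314*1283) = 3.285315
exp(Ea/(R*T)) = 26.717395
tau = 0.051 * 0.05152053 * 26.717395 = 0.0702 ms


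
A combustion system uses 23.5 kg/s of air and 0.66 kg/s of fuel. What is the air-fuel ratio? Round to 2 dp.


AFR = m_air / m_fuel
AFR = 23.5 / 0.66 = 35.61


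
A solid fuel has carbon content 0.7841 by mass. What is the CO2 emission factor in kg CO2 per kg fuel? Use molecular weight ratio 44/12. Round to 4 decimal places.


EF = C_frac * (M_CO2 / M_C)
EF = 0.7841 * (44/12)
EF = 0.7841 * 3.666667 = 2.8750 kg_CO2/kg_fuel


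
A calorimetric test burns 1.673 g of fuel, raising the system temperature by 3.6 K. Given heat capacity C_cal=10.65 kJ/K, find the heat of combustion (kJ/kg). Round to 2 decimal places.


Hc = C_cal * delta_T / m_fuel
Q_released = 10.65 * 3.6 = 38.3400 kJ
m_fuel = 1.673 g = 1.673/1000 kg = 0.001673 kg
Hc = 38.3400 / 0.001673 = 22916.92 kJ/kg


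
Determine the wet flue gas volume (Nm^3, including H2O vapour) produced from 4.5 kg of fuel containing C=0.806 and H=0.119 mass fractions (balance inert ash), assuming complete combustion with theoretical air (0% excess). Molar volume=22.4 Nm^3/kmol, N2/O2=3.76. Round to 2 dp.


Per kg fuel: CO2 = (C/12 kmol)*22.4 = (0.806/12)*22.4 = 1.50453 Nm^3
Per kg fuel: H2O = (H/2 kmol)*22.4 = (0.119/2)*22.4 = 1.33280 Nm^3
O2 needed per kg fuel = C/12 + H/4 = 0.806/12 + 0.119/4 = 0.09691667 kmol
Per kg fuel: N2 = O2*3.76*22.4 = 0.09691667*3.76*22.4 = 8.16271 Nm^3
Total per kg = 1.50453 + 1.33280 + 8.16271 = 11.00004 Nm^3
Total = 11.00004 * 4.5 = 49.50 Nm^3


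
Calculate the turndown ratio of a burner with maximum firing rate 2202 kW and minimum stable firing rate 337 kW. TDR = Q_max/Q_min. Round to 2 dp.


TDR = Q_max / Q_min
TDR = 2202 / 337 = 6.53


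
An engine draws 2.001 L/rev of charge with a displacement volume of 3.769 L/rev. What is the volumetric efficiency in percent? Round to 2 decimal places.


eta_v = (V_actual / V_disp) * 100
Ratio = 2.001 / 3.769 = 0.5309
eta_v = 0.5309 * 100 = 53.09%


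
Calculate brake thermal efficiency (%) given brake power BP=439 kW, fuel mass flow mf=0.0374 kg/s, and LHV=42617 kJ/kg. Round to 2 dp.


eta_BTE = (BP / (mf * LHV)) * 100
Denominator = 0.0374 * 42617 = 1593.8758 kW
eta_BTE = (439 / 1593.8758) * 100 = 27.54%


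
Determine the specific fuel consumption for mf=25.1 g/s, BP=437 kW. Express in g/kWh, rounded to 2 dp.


SFC = (mf / BP) * 3600
Rate = 25.1 / 437 = 0.057437 g/(s*kW)
SFC = 0.057437 * 3600 = 206.77 g/kWh


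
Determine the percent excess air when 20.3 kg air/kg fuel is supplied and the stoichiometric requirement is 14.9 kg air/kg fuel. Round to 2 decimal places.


Excess air = actual - stoichiometric = 20.3 - 14.9 = 5.40 kg/kg fuel
Excess air % = (excess / stoich) * 100 = (5.40 / 14.9) * 100 = 36.24%


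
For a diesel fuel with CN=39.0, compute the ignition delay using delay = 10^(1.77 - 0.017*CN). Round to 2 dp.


delay = 10^(1.77 - 0.017*CN)
Exponent = 1.77 - 0.017*39.0 = 1.1070
delay = 10^1.1070 = 12.79 ms


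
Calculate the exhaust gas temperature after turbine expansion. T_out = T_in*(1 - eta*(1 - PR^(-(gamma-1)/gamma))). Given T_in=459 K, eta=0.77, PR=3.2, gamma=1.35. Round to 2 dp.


T_out = T_in * (1 - eta * (1 - PR^(-(gamma-1)/gamma)))
Exponent = -(1.35-1)/1.35 = -0.25925926
PR^exp = 3.2^(-0.25925926) = 0.73966521
Factor = 1 - 0.77*(1 - 0.73966521) = 0.79954221
T_out = 459 * 0.79954221 = 366.99 K


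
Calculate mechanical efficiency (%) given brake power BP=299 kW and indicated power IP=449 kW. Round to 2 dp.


eta_mech = (BP / IP) * 100
Ratio = 299 / 449 = 0.6659
eta_mech = 0.6659 * 100 = 66.59%


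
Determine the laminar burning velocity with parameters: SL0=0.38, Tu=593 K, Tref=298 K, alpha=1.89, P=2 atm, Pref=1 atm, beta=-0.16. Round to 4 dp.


SL = SL0 * (Tu/Tref)^alpha * (P/Pref)^beta
T ratio = 593/298 = 1.98993289
(T ratio)^alpha = 1.98993289^1.89 = 3.671171
(P/Pref)^beta = 2^(-0.16) = 0.895025
SL = 0.38 * 3.671171 * 0.895025 = 1.2486 m/s


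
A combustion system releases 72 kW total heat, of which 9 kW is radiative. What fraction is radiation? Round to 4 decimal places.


f_rad = Q_rad / Q_total
f_rad = 9 / 72 = 0.1250


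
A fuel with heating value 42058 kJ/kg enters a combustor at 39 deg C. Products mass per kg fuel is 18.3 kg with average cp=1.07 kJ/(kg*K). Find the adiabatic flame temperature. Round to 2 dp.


T_ad = T_in + Hc / (m_p * cp)
Denominator = 18.3 * 1.07 = 19.5810
Temperature rise = 42058 / 19.5810 = 2147.90 K
T_ad = 39 + 2147.90 = 2186.90 deg C


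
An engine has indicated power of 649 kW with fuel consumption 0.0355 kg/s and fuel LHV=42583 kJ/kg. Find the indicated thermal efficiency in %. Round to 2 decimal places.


eta_ith = (IP / (mf * LHV)) * 100
Denominator = 0.0355 * 42583 = 1511.6965 kW
eta_ith = (649 / 1511.6965) * 100 = 42.93%


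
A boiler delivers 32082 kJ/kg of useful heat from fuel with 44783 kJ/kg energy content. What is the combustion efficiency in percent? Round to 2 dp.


Efficiency = (Q_useful / Q_fuel) * 100
Efficiency = (32082 / 44783) * 100
Efficiency = 0.7164 * 100 = 71.64%


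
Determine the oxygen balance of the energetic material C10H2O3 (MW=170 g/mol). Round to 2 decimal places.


OB = -1600 * (2C + H/2 - O) / MW
Inner = 2*10 + 2/2 - 3 = 18.00
OB = -1600 * 18.00 / 170 = -169.41%


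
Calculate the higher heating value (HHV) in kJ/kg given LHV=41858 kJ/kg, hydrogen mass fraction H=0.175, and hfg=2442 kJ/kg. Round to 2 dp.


HHV = LHV + hfg * 9 * H
Water addition = 2442 * 9 * 0.175 = 3846.150 kJ/kg
HHV = 41858 + 3846.150 = 45704.15 kJ/kg


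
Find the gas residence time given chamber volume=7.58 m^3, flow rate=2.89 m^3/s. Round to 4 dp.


tau = V / Q_flow
tau = 7.58 / 2.89 = 2.6228 s


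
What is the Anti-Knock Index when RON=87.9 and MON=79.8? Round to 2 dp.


AKI = (RON + MON) / 2
AKI = (87.9 + 79.8) / 2
AKI = 167.7 / 2 = 83.85


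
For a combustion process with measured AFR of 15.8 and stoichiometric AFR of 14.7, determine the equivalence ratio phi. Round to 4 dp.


phi = AFR_stoich / AFR_actual
phi = 14.7 / 15.8 = 0.9304


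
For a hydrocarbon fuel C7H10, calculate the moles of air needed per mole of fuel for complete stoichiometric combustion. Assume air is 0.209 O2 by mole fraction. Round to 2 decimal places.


Balanced combustion: C7H10 + 9.5 O2 -> 7 CO2 + 5 H2O
O2 needed = C + H/4 = 7 + 10/4 = 9.50 moles
Air moles = O2 / 0.209 = 9.50 / 0.209 = 45.45 moles air


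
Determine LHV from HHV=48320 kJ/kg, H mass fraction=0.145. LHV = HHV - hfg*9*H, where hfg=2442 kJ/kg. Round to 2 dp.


LHV = HHV - hfg * 9 * H
Water correction = 2442 * 9 * 0.145 = 3186.810 kJ/kg
LHV = 48320 - 3186.810 = 45133.19 kJ/kg


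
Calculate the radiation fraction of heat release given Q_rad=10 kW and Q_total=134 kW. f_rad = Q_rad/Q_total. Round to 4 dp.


f_rad = Q_rad / Q_total
f_rad = 10 / 134 = 0.0746


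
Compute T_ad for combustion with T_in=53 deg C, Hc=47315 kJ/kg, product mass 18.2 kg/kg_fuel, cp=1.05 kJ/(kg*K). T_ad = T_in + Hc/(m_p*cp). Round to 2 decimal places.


T_ad = T_in + Hc / (m_p * cp)
Denominator = 18.2 * 1.05 = 19.1100
Temperature rise = 47315 / 19.1100 = 2475.93 K
T_ad = 53 + 2475.93 = 2528.93 deg C


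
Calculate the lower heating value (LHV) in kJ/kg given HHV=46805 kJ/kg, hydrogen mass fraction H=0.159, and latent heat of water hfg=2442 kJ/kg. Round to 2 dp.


LHV = HHV - hfg * 9 * H
Water correction = 2442 * 9 * 0.159 = 3494.502 kJ/kg
LHV = 46805 - 3494.502 = 43310.50 kJ/kg


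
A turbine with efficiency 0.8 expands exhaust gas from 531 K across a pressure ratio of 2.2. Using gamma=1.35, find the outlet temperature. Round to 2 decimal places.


T_out = T_in * (1 - eta * (1 - PR^(-(gamma-1)/gamma)))
Exponent = -(1.35-1)/1.35 = -0.25925926
PR^exp = 2.2^(-0.25925926) = 0.81512413
Factor = 1 - 0.8*(1 - 0.81512413) = 0.85209930
T_out = 531 * 0.85209930 = 452.46 K


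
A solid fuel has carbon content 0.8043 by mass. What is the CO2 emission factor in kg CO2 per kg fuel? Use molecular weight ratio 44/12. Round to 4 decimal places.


EF = C_frac * (M_CO2 / M_C)
EF = 0.8043 * (44/12)
EF = 0.8043 * 3.666667 = 2.9491 kg_CO2/kg_fuel


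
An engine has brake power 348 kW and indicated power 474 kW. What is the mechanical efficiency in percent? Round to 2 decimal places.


eta_mech = (BP / IP) * 100
Ratio = 348 / 474 = 0.7342
eta_mech = 0.7342 * 100 = 73.42%


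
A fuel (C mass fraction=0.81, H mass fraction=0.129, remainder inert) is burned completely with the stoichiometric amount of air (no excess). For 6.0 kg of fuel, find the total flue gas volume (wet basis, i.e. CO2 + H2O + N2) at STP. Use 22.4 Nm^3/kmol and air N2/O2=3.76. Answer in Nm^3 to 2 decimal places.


Per kg fuel: CO2 = (C/12 kmol)*22.4 = (0.81/12)*22.4 = 1.51200 Nm^3
Per kg fuel: H2O = (H/2 kmol)*22.4 = (0.129/2)*22.4 = 1.44480 Nm^3
O2 needed per kg fuel = C/12 + H/4 = 0.81/12 + 0.129/4 = 0.09975000 kmol
Per kg fuel: N2 = O2*3.76*22.4 = 0.09975000*3.76*22.4 = 8.40134 Nm^3
Total per kg = 1.51200 + 1.44480 + 8.40134 = 11.35814 Nm^3
Total = 11.35814 * 6.0 = 68.15 Nm^3


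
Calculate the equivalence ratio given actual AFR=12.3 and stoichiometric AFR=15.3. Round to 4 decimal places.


phi = AFR_stoich / AFR_actual
phi = 15.3 / 12.3 = 1.2439


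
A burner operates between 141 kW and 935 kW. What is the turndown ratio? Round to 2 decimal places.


TDR = Q_max / Q_min
TDR = 935 / 141 = 6.63


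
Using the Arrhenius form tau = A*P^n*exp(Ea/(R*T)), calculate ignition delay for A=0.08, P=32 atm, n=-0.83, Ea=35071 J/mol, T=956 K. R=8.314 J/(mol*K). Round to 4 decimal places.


tau = A * P^n * exp(Ea/(R*T))
P^n = 32^(-0.83) = 0.05632815
Ea/(R*T) = 35071/(8.314*956) = 4.412454
exp(Ea/(R*T)) = 82.471639
tau = 0.08 * 0.05632815 * 82.471639 = 0.3716 ms


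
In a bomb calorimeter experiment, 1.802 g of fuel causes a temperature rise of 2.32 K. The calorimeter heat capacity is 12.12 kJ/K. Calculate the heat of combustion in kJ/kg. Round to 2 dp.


Hc = C_cal * delta_T / m_fuel
Q_released = 12.12 * 2.32 = 28.1184 kJ
m_fuel = 1.802 g = 1.802/1000 kg = 0.001802 kg
Hc = 28.1184 / 0.001802 = 15604.00 kJ/kg


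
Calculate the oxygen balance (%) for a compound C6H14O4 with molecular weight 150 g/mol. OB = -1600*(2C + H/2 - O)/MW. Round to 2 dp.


OB = -1600 * (2C + H/2 - O) / MW
Inner = 2*6 + 14/2 - 4 = 15.00
OB = -1600 * 15.00 / 150 = -160.00%


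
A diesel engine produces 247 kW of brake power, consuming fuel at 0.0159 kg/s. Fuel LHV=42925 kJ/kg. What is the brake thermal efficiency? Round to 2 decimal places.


eta_BTE = (BP / (mf * LHV)) * 100
Denominator = 0.0159 * 42925 = 682.5075 kW
eta_BTE = (247 / 682.5075) * 100 = 36.19%


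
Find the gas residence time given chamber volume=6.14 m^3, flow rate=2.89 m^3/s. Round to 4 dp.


tau = V / Q_flow
tau = 6.14 / 2.89 = 2.1246 s


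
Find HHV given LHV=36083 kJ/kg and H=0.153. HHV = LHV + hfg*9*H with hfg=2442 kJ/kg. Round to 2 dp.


HHV = LHV + hfg * 9 * H
Water addition = 2442 * 9 * 0.153 = 3362.634 kJ/kg
HHV = 36083 + 3362.634 = 39445.63 kJ/kg


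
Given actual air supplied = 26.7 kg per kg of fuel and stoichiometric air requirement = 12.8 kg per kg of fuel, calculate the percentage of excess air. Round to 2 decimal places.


Excess air = actual - stoichiometric = 26.7 - 12.8 = 13.90 kg/kg fuel
Excess air % = (excess / stoich) * 100 = (13.90 / 12.8) * 100 = 108.59%


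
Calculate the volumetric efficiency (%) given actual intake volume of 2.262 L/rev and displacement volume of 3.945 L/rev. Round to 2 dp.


eta_v = (V_actual / V_disp) * 100
Ratio = 2.262 / 3.945 = 0.5734
eta_v = 0.5734 * 100 = 57.34%


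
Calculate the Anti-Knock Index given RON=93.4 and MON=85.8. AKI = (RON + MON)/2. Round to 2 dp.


AKI = (RON + MON) / 2
AKI = (93.4 + 85.8) / 2
AKI = 179.2 / 2 = 89.60


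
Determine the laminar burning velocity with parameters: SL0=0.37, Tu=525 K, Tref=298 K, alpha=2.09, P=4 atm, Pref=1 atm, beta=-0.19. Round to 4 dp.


SL = SL0 * (Tu/Tref)^alpha * (P/Pref)^beta
T ratio = 525/298 = 1.76174497
(T ratio)^alpha = 1.76174497^2.09 = 3.266036
(P/Pref)^beta = 4^(-0.19) = 0.768438
SL = 0.37 * 3.266036 * 0.768438 = 0.9286 m/s


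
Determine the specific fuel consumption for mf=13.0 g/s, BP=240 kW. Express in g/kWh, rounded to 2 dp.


SFC = (mf / BP) * 3600
Rate = 13.0 / 240 = 0.054167 g/(s*kW)
SFC = 0.054167 * 3600 = 195.00 g/kWh


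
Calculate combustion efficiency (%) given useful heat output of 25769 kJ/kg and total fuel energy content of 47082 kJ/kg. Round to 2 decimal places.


Efficiency = (Q_useful / Q_fuel) * 100
Efficiency = (25769 / 47082) * 100
Efficiency = 0.5473 * 100 = 54.73%


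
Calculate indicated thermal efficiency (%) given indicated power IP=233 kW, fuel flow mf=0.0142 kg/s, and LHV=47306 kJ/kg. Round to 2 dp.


eta_ith = (IP / (mf * LHV)) * 100
Denominator = 0.0142 * 47306 = 671.7452 kW
eta_ith = (233 / 671.7452) * 100 = 34.69%


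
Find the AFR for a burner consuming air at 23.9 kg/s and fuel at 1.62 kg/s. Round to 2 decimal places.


AFR = m_air / m_fuel
AFR = 23.9 / 1.62 = 14.75


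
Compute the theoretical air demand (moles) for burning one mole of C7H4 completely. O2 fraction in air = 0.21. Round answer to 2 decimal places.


Balanced combustion: C7H4 + 8 O2 -> 7 CO2 + 2 H2O
O2 needed = C + H/4 = 7 + 4/4 = 8.00 moles
Air moles = O2 / 0.21 = 8.00 / 0.21 = 38.10 moles air


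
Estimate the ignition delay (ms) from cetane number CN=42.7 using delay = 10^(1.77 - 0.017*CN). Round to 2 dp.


delay = 10^(1.77 - 0.017*CN)
Exponent = 1.77 - 0.017*42.7 = 1.0441
delay = 10^1.0441 = 11.07 ms


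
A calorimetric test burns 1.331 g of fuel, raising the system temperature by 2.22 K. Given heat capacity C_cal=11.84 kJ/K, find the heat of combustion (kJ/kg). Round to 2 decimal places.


Hc = C_cal * delta_T / m_fuel
Q_released = 11.84 * 2.22 = 26.2848 kJ
m_fuel = 1.331 g = 1.331/1000 kg = 0.001331 kg
Hc = 26.2848 / 0.001331 = 19748.16 kJ/kg


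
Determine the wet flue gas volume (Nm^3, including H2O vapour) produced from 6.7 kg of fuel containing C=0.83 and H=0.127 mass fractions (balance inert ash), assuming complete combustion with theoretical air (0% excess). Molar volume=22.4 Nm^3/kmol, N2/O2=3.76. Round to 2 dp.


Per kg fuel: CO2 = (C/12 kmol)*22.4 = (0.83/12)*22.4 = 1.54933 Nm^3
Per kg fuel: H2O = (H/2 kmol)*22.4 = (0.127/2)*22.4 = 1.42240 Nm^3
O2 needed per kg fuel = C/12 + H/4 = 0.83/12 + 0.127/4 = 0.10091667 kmol
Per kg fuel: N2 = O2*3.76*22.4 = 0.10091667*3.76*22.4 = 8.49961 Nm^3
Total per kg = 1.54933 + 1.42240 + 8.49961 = 11.47134 Nm^3
Total = 11.47134 * 6.7 = 76.86 Nm^3


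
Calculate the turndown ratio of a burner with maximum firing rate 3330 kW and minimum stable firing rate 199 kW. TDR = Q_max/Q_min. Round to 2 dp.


TDR = Q_max / Q_min
TDR = 3330 / 199 = 16.73


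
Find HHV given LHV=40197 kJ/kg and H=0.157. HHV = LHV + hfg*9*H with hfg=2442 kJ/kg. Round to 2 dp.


HHV = LHV + hfg * 9 * H
Water addition = 2442 * 9 * 0.157 = 3450.546 kJ/kg
HHV = 40197 + 3450.546 = 43647.55 kJ/kg


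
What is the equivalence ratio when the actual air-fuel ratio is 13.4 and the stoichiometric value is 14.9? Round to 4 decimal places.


phi = AFR_stoich / AFR_actual
phi = 14.9 / 13.4 = 1.1119


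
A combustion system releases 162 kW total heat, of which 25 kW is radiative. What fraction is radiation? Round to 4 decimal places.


f_rad = Q_rad / Q_total
f_rad = 25 / 162 = 0.1543


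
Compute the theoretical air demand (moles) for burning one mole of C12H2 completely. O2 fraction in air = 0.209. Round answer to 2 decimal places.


Balanced combustion: C12H2 + 12.5 O2 -> 12 CO2 + 1 H2O
O2 needed = C + H/4 = 12 + 2/4 = 12.50 moles
Air moles = O2 / 0.209 = 12.50 / 0.209 = 59.81 moles air


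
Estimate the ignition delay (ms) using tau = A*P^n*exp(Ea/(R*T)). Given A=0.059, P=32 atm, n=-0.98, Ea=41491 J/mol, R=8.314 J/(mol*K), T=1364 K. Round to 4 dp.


tau = A * P^n * exp(Ea/(R*T))
P^n = 32^(-0.98) = 0.03349292
Ea/(R*T) = 41491/(8.314*1364) = 3.658723
exp(Ea/(R*T)) = 38.811742
tau = 0.059 * 0.03349292 * 38.811742 = 0.0767 ms


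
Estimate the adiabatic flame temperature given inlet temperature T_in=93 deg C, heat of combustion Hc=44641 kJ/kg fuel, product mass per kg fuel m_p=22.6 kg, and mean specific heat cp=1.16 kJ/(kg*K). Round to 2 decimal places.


T_ad = T_in + Hc / (m_p * cp)
Denominator = 22.6 * 1.16 = 26.2160
Temperature rise = 44641 / 26.2160 = 1702.82 K
T_ad = 93 + 1702.82 = 1795.82 deg C


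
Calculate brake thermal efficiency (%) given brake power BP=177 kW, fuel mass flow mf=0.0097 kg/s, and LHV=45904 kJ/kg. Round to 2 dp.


eta_BTE = (BP / (mf * LHV)) * 100
Denominator = 0.0097 * 45904 = 445.2688 kW
eta_BTE = (177 / 445.2688) * 100 = 39.75%


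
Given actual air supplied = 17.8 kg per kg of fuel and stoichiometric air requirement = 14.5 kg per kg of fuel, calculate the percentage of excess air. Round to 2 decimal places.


Excess air = actual - stoichiometric = 17.8 - 14.5 = 3.30 kg/kg fuel
Excess air % = (excess / stoich) * 100 = (3.30 / 14.5) * 100 = 22.76%


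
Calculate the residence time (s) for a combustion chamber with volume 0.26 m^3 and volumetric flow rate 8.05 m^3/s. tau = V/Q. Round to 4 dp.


tau = V / Q_flow
tau = 0.26 / 8.05 = 0.0323 s


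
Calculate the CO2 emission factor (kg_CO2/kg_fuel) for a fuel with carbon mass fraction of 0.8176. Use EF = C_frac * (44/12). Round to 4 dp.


EF = C_frac * (M_CO2 / M_C)
EF = 0.8176 * (44/12)
EF = 0.8176 * 3.666667 = 2.9979 kg_CO2/kg_fuel


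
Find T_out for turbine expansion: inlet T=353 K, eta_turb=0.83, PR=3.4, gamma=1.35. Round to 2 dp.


T_out = T_in * (1 - eta * (1 - PR^(-(gamma-1)/gamma)))
Exponent = -(1.35-1)/1.35 = -0.25925926
PR^exp = 3.4^(-0.25925926) = 0.72813041
Factor = 1 - 0.83*(1 - 0.72813041) = 0.77434824
T_out = 353 * 0.77434824 = 273.34 K


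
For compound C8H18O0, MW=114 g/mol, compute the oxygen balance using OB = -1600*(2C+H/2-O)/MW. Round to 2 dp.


OB = -1600 * (2C + H/2 - O) / MW
Inner = 2*8 + 18/2 - 0 = 25.00
OB = -1600 * 25.00 / 114 = -350.88%


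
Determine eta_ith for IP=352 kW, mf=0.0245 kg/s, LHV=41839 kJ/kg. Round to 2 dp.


eta_ith = (IP / (mf * LHV)) * 100
Denominator = 0.0245 * 41839 = 1025.0555 kW
eta_ith = (352 / 1025.0555) * 100 = 34.34%


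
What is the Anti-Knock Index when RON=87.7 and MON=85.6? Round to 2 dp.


AKI = (RON + MON) / 2
AKI = (87.7 + 85.6) / 2
AKI = 173.3 / 2 = 86.65


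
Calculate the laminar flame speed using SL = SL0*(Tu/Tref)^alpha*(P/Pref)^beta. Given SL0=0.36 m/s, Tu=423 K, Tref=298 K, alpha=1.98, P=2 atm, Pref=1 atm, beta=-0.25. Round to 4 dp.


SL = SL0 * (Tu/Tref)^alpha * (P/Pref)^beta
T ratio = 423/298 = 1.41946309
(T ratio)^alpha = 1.41946309^1.98 = 2.000809
(P/Pref)^beta = 2^(-0.25) = 0.840896
SL = 0.36 * 2.000809 * 0.840896 = 0.6057 m/s


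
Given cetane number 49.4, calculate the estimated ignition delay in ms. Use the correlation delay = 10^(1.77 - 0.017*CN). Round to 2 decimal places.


delay = 10^(1.77 - 0.017*CN)
Exponent = 1.77 - 0.017*49.4 = 0.9302
delay = 10^0.9302 = 8.52 ms


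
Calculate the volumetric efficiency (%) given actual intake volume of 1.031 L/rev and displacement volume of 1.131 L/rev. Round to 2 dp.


eta_v = (V_actual / V_disp) * 100
Ratio = 1.031 / 1.131 = 0.9116
eta_v = 0.9116 * 100 = 91.16%


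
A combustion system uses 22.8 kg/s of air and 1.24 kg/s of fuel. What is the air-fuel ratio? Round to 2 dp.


AFR = m_air / m_fuel
AFR = 22.8 / 1.24 = 18.39


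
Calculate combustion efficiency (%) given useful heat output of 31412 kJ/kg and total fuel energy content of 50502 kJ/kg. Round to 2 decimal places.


Efficiency = (Q_useful / Q_fuel) * 100
Efficiency = (31412 / 50502) * 100
Efficiency = 0.6220 * 100 = 62.20%


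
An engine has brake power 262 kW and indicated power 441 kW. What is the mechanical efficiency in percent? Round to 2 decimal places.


eta_mech = (BP / IP) * 100
Ratio = 262 / 441 = 0.5941
eta_mech = 0.5941 * 100 = 59.41%


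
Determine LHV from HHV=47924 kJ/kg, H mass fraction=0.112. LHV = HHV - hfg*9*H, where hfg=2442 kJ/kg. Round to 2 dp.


LHV = HHV - hfg * 9 * H
Water correction = 2442 * 9 * 0.112 = 2461.536 kJ/kg
LHV = 47924 - 2461.536 = 45462.46 kJ/kg


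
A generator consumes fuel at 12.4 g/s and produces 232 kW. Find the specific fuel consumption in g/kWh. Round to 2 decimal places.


SFC = (mf / BP) * 3600
Rate = 12.4 / 232 = 0.053448 g/(s*kW)
SFC = 0.053448 * 3600 = 192.41 g/kWh


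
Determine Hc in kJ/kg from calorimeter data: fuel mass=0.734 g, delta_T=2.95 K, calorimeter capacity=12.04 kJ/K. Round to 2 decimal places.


Hc = C_cal * delta_T / m_fuel
Q_released = 12.04 * 2.95 = 35.5180 kJ
m_fuel = 0.734 g = 0.734/1000 kg = 0.000734 kg
Hc = 35.5180 / 0.000734 = 48389.65 kJ/kg


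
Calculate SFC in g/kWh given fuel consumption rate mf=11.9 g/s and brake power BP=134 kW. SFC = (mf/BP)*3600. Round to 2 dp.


SFC = (mf / BP) * 3600
Rate = 11.9 / 134 = 0.088806 g/(s*kW)
SFC = 0.088806 * 3600 = 319.70 g/kWh


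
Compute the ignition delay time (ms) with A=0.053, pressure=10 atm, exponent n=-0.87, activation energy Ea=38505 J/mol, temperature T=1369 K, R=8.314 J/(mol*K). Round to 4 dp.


tau = A * P^n * exp(Ea/(R*T))
P^n = 10^(-0.87) = 0.13489629
Ea/(R*T) = 38505/(8.314*1369) = 3.383013
exp(Ea/(R*T)) = 29.459397
tau = 0.053 * 0.13489629 * 29.459397 = 0.2106 ms


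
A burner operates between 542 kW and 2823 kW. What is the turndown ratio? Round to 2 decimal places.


TDR = Q_max / Q_min
TDR = 2823 / 542 = 5.21


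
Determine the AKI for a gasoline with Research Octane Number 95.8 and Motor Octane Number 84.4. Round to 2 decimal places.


AKI = (RON + MON) / 2
AKI = (95.8 + 84.4) / 2
AKI = 180.2 / 2 = 90.10


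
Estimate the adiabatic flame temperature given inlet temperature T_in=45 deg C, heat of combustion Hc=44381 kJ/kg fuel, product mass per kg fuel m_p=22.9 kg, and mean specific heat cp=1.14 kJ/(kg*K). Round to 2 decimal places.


T_ad = T_in + Hc / (m_p * cp)
Denominator = 22.9 * 1.14 = 26.1060
Temperature rise = 44381 / 26.1060 = 1700.03 K
T_ad = 45 + 1700.03 = 1745.03 deg C


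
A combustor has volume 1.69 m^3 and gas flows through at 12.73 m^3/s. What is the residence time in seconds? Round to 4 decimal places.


tau = V / Q_flow
tau = 1.69 / 12.73 = 0.1328 s


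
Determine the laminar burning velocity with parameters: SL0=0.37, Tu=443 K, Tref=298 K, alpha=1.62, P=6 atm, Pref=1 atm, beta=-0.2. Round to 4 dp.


SL = SL0 * (Tu/Tref)^alpha * (P/Pref)^beta
T ratio = 443/298 = 1.48657718
(T ratio)^alpha = 1.48657718^1.62 = 1.900832
(P/Pref)^beta = 6^(-0.2) = 0.698827
SL = 0.37 * 1.900832 * 0.698827 = 0.4915 m/s


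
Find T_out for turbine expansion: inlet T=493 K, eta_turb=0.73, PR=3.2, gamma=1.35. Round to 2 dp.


T_out = T_in * (1 - eta * (1 - PR^(-(gamma-1)/gamma)))
Exponent = -(1.35-1)/1.35 = -0.25925926
PR^exp = 3.2^(-0.25925926) = 0.73966521
Factor = 1 - 0.73*(1 - 0.73966521) = 0.80995560
T_out = 493 * 0.80995560 = 399.31 K


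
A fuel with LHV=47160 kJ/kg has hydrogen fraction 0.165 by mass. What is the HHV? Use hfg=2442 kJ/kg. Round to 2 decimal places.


HHV = LHV + hfg * 9 * H
Water addition = 2442 * 9 * 0.165 = 3626.370 kJ/kg
HHV = 47160 + 3626.370 = 50786.37 kJ/kg


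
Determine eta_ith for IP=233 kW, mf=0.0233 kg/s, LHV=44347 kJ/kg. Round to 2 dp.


eta_ith = (IP / (mf * LHV)) * 100
Denominator = 0.0233 * 44347 = 1033.2851 kW
eta_ith = (233 / 1033.2851) * 100 = 22.55%


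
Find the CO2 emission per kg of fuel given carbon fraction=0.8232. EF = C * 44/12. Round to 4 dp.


EF = C_frac * (M_CO2 / M_C)
EF = 0.8232 * (44/12)
EF = 0.8232 * 3.666667 = 3.0184 kg_CO2/kg_fuel


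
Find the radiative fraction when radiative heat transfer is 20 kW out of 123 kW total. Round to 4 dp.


f_rad = Q_rad / Q_total
f_rad = 20 / 123 = 0.1626


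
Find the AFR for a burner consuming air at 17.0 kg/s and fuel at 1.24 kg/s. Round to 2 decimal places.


AFR = m_air / m_fuel
AFR = 17.0 / 1.24 = 13.71


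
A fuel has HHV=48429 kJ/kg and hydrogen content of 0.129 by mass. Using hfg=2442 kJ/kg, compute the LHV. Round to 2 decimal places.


LHV = HHV - hfg * 9 * H
Water correction = 2442 * 9 * 0.129 = 2835.162 kJ/kg
LHV = 48429 - 2835.162 = 45593.84 kJ/kg


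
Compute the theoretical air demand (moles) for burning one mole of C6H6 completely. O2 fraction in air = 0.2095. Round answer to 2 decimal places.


Balanced combustion: C6H6 + 7.5 O2 -> 6 CO2 + 3 H2O
O2 needed = C + H/4 = 6 + 6/4 = 7.50 moles
Air moles = O2 / 0.2095 = 7.50 / 0.2095 = 35.80 moles air


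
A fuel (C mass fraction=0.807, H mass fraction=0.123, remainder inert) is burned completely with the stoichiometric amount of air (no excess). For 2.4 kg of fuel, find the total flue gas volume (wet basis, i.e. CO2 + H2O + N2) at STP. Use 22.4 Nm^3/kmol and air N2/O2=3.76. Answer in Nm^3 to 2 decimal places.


Per kg fuel: CO2 = (C/12 kmol)*22.4 = (0.807/12)*22.4 = 1.50640 Nm^3
Per kg fuel: H2O = (H/2 kmol)*22.4 = (0.123/2)*22.4 = 1.37760 Nm^3
O2 needed per kg fuel = C/12 + H/4 = 0.807/12 + 0.123/4 = 0.09800000 kmol
Per kg fuel: N2 = O2*3.76*22.4 = 0.09800000*3.76*22.4 = 8.25395 Nm^3
Total per kg = 1.50640 + 1.37760 + 8.25395 = 11.13795 Nm^3
Total = 11.13795 * 2.4 = 26.73 Nm^3


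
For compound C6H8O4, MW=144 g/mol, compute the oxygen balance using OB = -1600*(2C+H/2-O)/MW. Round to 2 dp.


OB = -1600 * (2C + H/2 - O) / MW
Inner = 2*6 + 8/2 - 4 = 12.00
OB = -1600 * 12.00 / 144 = -133.33%


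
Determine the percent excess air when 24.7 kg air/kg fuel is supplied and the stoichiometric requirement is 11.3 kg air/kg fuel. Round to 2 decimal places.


Excess air = actual - stoichiometric = 24.7 - 11.3 = 13.40 kg/kg fuel
Excess air % = (excess / stoich) * 100 = (13.40 / 11.3) * 100 = 118.58%


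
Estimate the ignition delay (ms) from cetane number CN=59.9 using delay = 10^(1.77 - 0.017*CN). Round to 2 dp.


delay = 10^(1.77 - 0.017*CN)
Exponent = 1.77 - 0.017*59.9 = 0.7517
delay = 10^0.7517 = 5.65 ms


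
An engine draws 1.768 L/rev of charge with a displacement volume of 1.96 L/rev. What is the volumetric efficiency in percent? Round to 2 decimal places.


eta_v = (V_actual / V_disp) * 100
Ratio = 1.768 / 1.96 = 0.9020
eta_v = 0.9020 * 100 = 90.20%


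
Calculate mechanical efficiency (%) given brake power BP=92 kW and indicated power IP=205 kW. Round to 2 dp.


eta_mech = (BP / IP) * 100
Ratio = 92 / 205 = 0.4488
eta_mech = 0.4488 * 100 = 44.88%


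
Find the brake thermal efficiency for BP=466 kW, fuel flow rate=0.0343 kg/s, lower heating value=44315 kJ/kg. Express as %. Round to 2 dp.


eta_BTE = (BP / (mf * LHV)) * 100
Denominator = 0.0343 * 44315 = 1520.0045 kW
eta_BTE = (466 / 1520.0045) * 100 = 30.66%


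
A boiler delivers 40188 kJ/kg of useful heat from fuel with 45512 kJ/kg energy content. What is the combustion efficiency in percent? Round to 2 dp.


Efficiency = (Q_useful / Q_fuel) * 100
Efficiency = (40188 / 45512) * 100
Efficiency = 0.8830 * 100 = 88.30%


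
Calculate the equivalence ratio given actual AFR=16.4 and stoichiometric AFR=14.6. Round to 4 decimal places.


phi = AFR_stoich / AFR_actual
phi = 14.6 / 16.4 = 0.8902


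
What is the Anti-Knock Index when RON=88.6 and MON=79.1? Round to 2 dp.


AKI = (RON + MON) / 2
AKI = (88.6 + 79.1) / 2
AKI = 167.7 / 2 = 83.85


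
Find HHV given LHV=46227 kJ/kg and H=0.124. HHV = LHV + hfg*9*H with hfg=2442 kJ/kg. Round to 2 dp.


HHV = LHV + hfg * 9 * H
Water addition = 2442 * 9 * 0.124 = 2725.272 kJ/kg
HHV = 46227 + 2725.272 = 48952.27 kJ/kg


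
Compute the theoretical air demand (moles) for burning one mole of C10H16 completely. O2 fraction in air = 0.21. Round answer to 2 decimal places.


Balanced combustion: C10H16 + 14 O2 -> 10 CO2 + 8 H2O
O2 needed = C + H/4 = 10 + 16/4 = 14.00 moles
Air moles = O2 / 0.21 = 14.00 / 0.21 = 66.67 moles air


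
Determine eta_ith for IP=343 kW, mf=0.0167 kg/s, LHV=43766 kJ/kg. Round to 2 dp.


eta_ith = (IP / (mf * LHV)) * 100
Denominator = 0.0167 * 43766 = 730.8922 kW
eta_ith = (343 / 730.8922) * 100 = 46.93%


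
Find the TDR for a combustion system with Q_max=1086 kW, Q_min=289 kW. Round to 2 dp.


TDR = Q_max / Q_min
TDR = 1086 / 289 = 3.76


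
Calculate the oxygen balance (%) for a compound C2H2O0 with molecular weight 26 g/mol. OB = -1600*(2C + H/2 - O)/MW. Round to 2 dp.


OB = -1600 * (2C + H/2 - O) / MW
Inner = 2*2 + 2/2 - 0 = 5.00
OB = -1600 * 5.00 / 26 = -307.69%


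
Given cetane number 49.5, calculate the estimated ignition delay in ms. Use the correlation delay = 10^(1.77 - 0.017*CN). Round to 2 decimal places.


delay = 10^(1.77 - 0.017*CN)
Exponent = 1.77 - 0.017*49.5 = 0.9285
delay = 10^0.9285 = 8.48 ms


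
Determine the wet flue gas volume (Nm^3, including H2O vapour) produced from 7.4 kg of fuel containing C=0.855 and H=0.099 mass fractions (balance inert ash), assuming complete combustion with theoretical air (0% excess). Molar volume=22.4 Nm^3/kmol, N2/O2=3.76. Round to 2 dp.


Per kg fuel: CO2 = (C/12 kmol)*22.4 = (0.855/12)*22.4 = 1.59600 Nm^3
Per kg fuel: H2O = (H/2 kmol)*22.4 = (0.099/2)*22.4 = 1.10880 Nm^3
O2 needed per kg fuel = C/12 + H/4 = 0.855/12 + 0.099/4 = 0.09600000 kmol
Per kg fuel: N2 = O2*3.76*22.4 = 0.09600000*3.76*22.4 = 8.08550 Nm^3
Total per kg = 1.59600 + 1.10880 + 8.08550 = 10.79030 Nm^3
Total = 10.79030 * 7.4 = 79.85 Nm^3


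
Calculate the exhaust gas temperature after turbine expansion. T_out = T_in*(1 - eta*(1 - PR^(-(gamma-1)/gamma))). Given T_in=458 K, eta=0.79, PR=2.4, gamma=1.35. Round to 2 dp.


T_out = T_in * (1 - eta * (1 - PR^(-(gamma-1)/gamma)))
Exponent = -(1.35-1)/1.35 = -0.25925926
PR^exp = 2.4^(-0.25925926) = 0.79694200
Factor = 1 - 0.79*(1 - 0.79694200) = 0.83958418
T_out = 458 * 0.83958418 = 384.53 K


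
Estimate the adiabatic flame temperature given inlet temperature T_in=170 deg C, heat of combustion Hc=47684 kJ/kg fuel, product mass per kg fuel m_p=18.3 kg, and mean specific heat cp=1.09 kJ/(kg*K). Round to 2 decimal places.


T_ad = T_in + Hc / (m_p * cp)
Denominator = 18.3 * 1.09 = 19.9470
Temperature rise = 47684 / 19.9470 = 2390.53 K
T_ad = 170 + 2390.53 = 2560.53 deg C


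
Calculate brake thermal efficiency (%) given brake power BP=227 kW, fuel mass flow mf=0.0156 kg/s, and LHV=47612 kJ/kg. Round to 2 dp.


eta_BTE = (BP / (mf * LHV)) * 100
Denominator = 0.0156 * 47612 = 742.7472 kW
eta_BTE = (227 / 742.7472) * 100 = 30.56%


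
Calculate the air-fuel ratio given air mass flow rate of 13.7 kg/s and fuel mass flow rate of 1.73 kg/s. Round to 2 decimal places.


AFR = m_air / m_fuel
AFR = 13.7 / 1.73 = 7.92


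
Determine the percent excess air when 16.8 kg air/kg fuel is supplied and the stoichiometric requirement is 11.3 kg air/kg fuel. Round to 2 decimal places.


Excess air = actual - stoichiometric = 16.8 - 11.3 = 5.50 kg/kg fuel
Excess air % = (excess / stoich) * 100 = (5.50 / 11.3) * 100 = 48.67%
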